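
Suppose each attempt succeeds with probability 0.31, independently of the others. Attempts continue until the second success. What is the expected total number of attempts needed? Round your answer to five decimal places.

6.45161

Y = total attempts until the second success; negative binomial with r=2, p=0.31.
E[Y] = r / p = 2 / 0.31 = 6.4516129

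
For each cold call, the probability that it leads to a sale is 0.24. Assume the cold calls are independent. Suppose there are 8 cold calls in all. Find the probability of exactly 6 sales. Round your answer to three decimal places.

X ~ Binomial(n=8, p=0.24).
P(X=6) = C(8,6) · p^6 · (1−p)^2
= 28 · 0.0001911 · 0.5776 = 0.00309

0.003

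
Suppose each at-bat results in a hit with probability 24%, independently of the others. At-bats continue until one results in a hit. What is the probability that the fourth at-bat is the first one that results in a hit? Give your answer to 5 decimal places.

0.10535

Geometric (trials to first success), p = 0.24.
P(Y = 4) = (1−p)^3 · p = 0.43898 · 0.24 = 0.1053542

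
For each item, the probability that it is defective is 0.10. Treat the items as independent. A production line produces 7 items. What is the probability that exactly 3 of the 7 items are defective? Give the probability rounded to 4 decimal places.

0.0230

X ~ Binomial(n=7, p=0.10).
P(X=3) = C(7,3) · p^3 · (1−p)^4
= 35 · 0.001 · 0.6561 = 0.022964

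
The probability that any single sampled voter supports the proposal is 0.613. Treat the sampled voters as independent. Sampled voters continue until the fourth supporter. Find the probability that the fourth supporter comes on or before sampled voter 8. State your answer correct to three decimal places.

Finishing within 8 sampled voters ⇔ at least 4 successes in the first 8. With X ~ Binomial(8, 0.613), P(Y ≤ 8) = 1 − P(X ≤ 3).
  k=0: C(8,0)·0.613^0·0.387^8 = 0.00050
  k=1: C(8,1)·0.613^1·0.387^7 = 0.00638
  k=2: C(8,2)·0.613^2·0.387^6 = 0.03535
  k=3: C(8,3)·0.613^3·0.387^5 = 0.11198
1 − 0.15420 = 0.84580

0.846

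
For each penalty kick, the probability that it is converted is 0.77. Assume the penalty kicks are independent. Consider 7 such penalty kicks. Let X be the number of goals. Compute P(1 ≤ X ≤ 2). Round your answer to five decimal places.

0.00881

X ~ Binomial(7, 0.77); P(1 ≤ X ≤ 2) = Σ C(7,k) p^k (1−p)^(7−k) over k:
  k=1: C(7,1)·0.77^1·0.23^6 = 0.0007979
  k=2: C(7,2)·0.77^2·0.23^5 = 0.0080138
Total = 0.0088117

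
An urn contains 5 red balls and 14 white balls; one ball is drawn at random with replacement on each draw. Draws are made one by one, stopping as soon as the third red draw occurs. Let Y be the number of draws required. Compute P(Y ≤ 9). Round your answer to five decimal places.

Finishing within 9 draws ⇔ at least 3 successes in the first 9. With X ~ Binomial(9, 0.263158), P(Y ≤ 9) = 1 − P(X ≤ 2).
  k=0: C(9,0)·0.263158^0·0.736842^9 = 0.0640280
  k=1: C(9,1)·0.263158^1·0.736842^8 = 0.2058043
  k=2: C(9,2)·0.263158^2·0.736842^7 = 0.2940061
1 − 0.5638384 = 0.4361616

0.43616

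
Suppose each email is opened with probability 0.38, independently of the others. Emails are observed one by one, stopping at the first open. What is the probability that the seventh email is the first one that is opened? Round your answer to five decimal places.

Geometric (trials to first success), p = 0.38.
P(Y = 7) = (1−p)^6 · p = 0.0568 · 0.38 = 0.0215841

0.02158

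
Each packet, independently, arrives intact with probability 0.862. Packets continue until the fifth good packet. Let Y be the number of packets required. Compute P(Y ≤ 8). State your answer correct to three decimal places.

0.984

Finishing within 8 packets ⇔ at least 5 successes in the first 8. With X ~ Binomial(8, 0.862), P(Y ≤ 8) = 1 − P(X ≤ 4).
  k=0: C(8,0)·0.862^0·0.138^8 = 0.00000
  k=1: C(8,1)·0.862^1·0.138^7 = 0.00001
  k=2: C(8,2)·0.862^2·0.138^6 = 0.00014
  k=3: C(8,3)·0.862^3·0.138^5 = 0.00180
  k=4: C(8,4)·0.862^4·0.138^4 = 0.01402
1 − 0.01596 = 0.98404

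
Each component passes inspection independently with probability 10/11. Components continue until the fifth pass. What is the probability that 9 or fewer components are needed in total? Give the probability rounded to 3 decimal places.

Finishing within 9 components ⇔ at least 5 successes in the first 9. With X ~ Binomial(9, 0.909091), P(Y ≤ 9) = 1 − P(X ≤ 4).
  k=0: C(9,0)·0.909091^0·0.090909^9 = 0.00000
  k=1: C(9,1)·0.909091^1·0.090909^8 = 0.00000
  k=2: C(9,2)·0.909091^2·0.090909^7 = 0.00000
  k=3: C(9,3)·0.909091^3·0.090909^6 = 0.00004
  k=4: C(9,4)·0.909091^4·0.090909^5 = 0.00053
1 − 0.00057 = 0.99943

0.999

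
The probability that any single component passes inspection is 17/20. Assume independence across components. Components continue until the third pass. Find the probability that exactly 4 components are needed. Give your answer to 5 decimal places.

0.27636

Y = trial on which the third success occurs; negative binomial, r=3, p=0.85.
P(Y=4) = C(3,2) · p^3 · (1−p)^1
= 3 · 0.61413 · 0.15 = 0.2763563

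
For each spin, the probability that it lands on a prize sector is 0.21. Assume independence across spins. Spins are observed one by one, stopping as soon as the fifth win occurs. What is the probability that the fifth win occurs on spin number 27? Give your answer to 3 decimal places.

Y = trial on which the fifth success occurs; negative binomial, r=5, p=0.21.
P(Y=27) = C(26,4) · p^5 · (1−p)^22
= 14950 · 0.00040841 · 0.0055949 = 0.03416

0.034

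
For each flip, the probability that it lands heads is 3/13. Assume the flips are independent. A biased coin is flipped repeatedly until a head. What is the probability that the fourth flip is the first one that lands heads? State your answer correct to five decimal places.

0.10504

Geometric (trials to first success), p = 0.230769.
P(Y = 4) = (1−p)^3 · p = 0.45517 · 0.230769 = 0.1050383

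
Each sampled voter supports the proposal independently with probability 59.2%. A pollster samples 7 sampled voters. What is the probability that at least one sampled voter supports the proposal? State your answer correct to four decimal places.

0.9981

P(at least one) = 1 − P(none) = 1 − (1 − 0.592)^7
= 1 − 0.001882 = 0.998118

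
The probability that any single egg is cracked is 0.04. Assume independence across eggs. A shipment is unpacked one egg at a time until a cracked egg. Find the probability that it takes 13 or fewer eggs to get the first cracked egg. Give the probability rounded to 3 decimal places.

Y = number of eggs to the first success; geometric, p = 0.04.
P(Y ≤ 13) = 1 − (1−p)^13 = 1 − 0.58820 = 0.41180

0.412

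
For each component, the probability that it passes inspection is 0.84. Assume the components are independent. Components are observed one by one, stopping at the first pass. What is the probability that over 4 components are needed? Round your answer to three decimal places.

0.001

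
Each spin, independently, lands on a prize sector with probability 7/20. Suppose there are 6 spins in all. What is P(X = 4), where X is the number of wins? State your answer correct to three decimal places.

X ~ Binomial(n=6, p=0.35).
P(X=4) = C(6,4) · p^4 · (1−p)^2
= 15 · 0.015006 · 0.4225 = 0.09510

0.095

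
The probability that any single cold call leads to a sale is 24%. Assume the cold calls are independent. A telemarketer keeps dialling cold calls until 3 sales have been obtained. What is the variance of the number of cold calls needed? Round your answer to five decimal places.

Y = total cold calls until the third success; negative binomial with r=3, p=0.24.
Var(Y) = r(1−p)/p² = 3·0.76 / 0.24² = 39.5833333

39.58333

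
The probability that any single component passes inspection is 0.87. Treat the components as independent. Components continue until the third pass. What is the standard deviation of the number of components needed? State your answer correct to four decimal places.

Y = total components until the third success; negative binomial with r=3, p=0.87.
SD(Y) = √[r(1−p)/p²] = √(0.515260) = 0.717816

0.7178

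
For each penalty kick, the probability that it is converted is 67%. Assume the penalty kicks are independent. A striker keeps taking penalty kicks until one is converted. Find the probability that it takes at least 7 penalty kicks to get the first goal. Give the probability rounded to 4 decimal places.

Y = number of penalty kicks to the first success; geometric, p = 0.67.
P(Y > 6) = P(first 6 all fail) = (1−p)^6 = 0.001291

0.0013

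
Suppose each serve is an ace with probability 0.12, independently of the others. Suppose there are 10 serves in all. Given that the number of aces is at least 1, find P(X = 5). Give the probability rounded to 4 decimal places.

0.0046

X ~ Binomial(10, 0.12). Want P(X=5 | X≥1) = P(X=5) / P(X≥1).
P(X=5) = C(10,5)·0.12^5·0.88^5 = 0.003309
P(X≥1) = 1 − 0.278501 = 0.721499
Ratio = 0.003309 / 0.721499 = 0.004587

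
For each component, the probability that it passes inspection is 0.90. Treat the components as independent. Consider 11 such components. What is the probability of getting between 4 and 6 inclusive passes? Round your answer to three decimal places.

X ~ Binomial(11, 0.90); P(4 ≤ X ≤ 6) = Σ C(11,k) p^k (1−p)^(11−k) over k:
  k=4: C(11,4)·0.90^4·0.10^7 = 0.00002
  k=5: C(11,5)·0.90^5·0.10^6 = 0.00027
  k=6: C(11,6)·0.90^6·0.10^5 = 0.00246
Total = 0.00275

0.003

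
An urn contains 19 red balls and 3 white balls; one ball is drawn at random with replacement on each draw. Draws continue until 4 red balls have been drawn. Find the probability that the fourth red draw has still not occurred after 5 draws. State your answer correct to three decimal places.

0.140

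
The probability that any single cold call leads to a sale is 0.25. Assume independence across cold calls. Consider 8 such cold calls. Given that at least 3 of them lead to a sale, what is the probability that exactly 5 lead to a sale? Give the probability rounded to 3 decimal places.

X ~ Binomial(8, 0.25). Want P(X=5 | X≥3) = P(X=5) / P(X≥3).
P(X=5) = C(8,5)·0.25^5·0.75^3 = 0.02307
P(X≥3) = 1 − 0.10011 − 0.26697 − 0.31146 = 0.32146
Ratio = 0.02307 / 0.32146 = 0.07177

0.072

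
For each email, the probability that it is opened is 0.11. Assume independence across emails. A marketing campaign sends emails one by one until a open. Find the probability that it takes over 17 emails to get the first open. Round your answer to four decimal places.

0.1379

Y = number of emails to the first success; geometric, p = 0.11.
P(Y > 17) = P(first 17 all fail) = (1−p)^17 = 0.137921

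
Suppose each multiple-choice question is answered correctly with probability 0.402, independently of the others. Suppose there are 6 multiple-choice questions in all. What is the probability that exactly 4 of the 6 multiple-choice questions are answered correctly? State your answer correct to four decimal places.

0.1401

X ~ Binomial(n=6, p=0.402).
P(X=4) = C(6,4) · p^4 · (1−p)^2
= 15 · 0.026116 · 0.3576 = 0.140087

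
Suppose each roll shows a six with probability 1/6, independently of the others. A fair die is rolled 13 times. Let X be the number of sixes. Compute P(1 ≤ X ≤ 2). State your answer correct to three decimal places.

0.535

X ~ Binomial(13, 0.166667); P(1 ≤ X ≤ 2) = Σ C(13,k) p^k (1−p)^(13−k) over k:
  k=1: C(13,1)·0.166667^1·0.833333^12 = 0.24301
  k=2: C(13,2)·0.166667^2·0.833333^11 = 0.29161
Total = 0.53461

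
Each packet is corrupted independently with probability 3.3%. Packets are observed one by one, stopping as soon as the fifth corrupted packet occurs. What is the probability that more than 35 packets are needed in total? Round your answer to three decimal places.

0.994

Needing more than 35 packets ⇔ fewer than 5 successes in the first 35. With X ~ Binomial(35, 0.033), P(Y > 35) = P(X ≤ 4).
  k=0: C(35,0)·0.033^0·0.967^35 = 0.30898
  k=1: C(35,1)·0.033^1·0.967^34 = 0.36905
  k=2: C(35,2)·0.033^2·0.967^33 = 0.21410
  k=3: C(35,3)·0.033^3·0.967^32 = 0.08037
  k=4: C(35,4)·0.033^4·0.967^31 = 0.02194
P(X ≤ 4) = 0.99444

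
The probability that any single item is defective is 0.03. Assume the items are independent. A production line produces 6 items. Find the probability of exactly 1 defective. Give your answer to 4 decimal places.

0.1546

X ~ Binomial(n=6, p=0.03).
P(X=1) = C(6,1) · p^1 · (1−p)^5
= 6 · 0.03 · 0.85873 = 0.154572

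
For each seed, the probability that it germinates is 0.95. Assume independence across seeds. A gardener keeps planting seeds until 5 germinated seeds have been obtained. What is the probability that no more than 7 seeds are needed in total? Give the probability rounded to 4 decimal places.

0.9962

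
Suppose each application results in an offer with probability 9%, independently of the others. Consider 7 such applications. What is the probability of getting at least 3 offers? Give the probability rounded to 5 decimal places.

X ~ Binomial(7, 0.09); P(X ≥ 3) = Σ C(7,k) p^k (1−p)^(7−k) over k:
  k=3: C(7,3)·0.09^3·0.91^4 = 0.0174969
  k=4: C(7,4)·0.09^4·0.91^3 = 0.0017305
  k=5: C(7,5)·0.09^5·0.91^2 = 0.0001027
  k=6: C(7,6)·0.09^6·0.91^1 = 0.0000034
  k=7: C(7,7)·0.09^7·0.91^0 = 0.0000000
Total = 0.0193335

0.01933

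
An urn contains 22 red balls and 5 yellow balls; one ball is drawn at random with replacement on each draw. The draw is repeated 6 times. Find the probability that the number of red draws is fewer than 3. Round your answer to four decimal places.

0.0128

X ~ Binomial(6, 0.814815); P(X ≤ 2) = Σ C(6,k) p^k (1−p)^(6−k) over k:
  k=0: C(6,0)·0.814815^0·0.185185^6 = 0.000040
  k=1: C(6,1)·0.814815^1·0.185185^5 = 0.001065
  k=2: C(6,2)·0.814815^2·0.185185^4 = 0.011712
Total = 0.012817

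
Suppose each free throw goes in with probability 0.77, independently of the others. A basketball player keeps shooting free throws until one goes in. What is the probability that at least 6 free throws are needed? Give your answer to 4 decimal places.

Y = number of free throws to the first success; geometric, p = 0.77.
P(Y > 5) = P(first 5 all fail) = (1−p)^5 = 0.000644

0.0006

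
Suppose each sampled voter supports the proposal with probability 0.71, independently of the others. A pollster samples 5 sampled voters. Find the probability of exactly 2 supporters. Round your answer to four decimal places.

0.1229

X ~ Binomial(n=5, p=0.71).
P(X=2) = C(5,2) · p^2 · (1−p)^3
= 10 · 0.5041 · 0.024389 = 0.122945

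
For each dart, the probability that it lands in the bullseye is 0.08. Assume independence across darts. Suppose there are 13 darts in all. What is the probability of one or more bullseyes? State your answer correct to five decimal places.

0.66175

P(at least one) = 1 − P(none) = 1 − (1 − 0.08)^13
= 1 − 0.3382531 = 0.6617469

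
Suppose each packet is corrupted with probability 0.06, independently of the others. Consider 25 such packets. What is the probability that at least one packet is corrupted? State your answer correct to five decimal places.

0.78709

P(at least one) = 1 − P(none) = 1 − (1 − 0.06)^25
= 1 − 0.2129101 = 0.7870899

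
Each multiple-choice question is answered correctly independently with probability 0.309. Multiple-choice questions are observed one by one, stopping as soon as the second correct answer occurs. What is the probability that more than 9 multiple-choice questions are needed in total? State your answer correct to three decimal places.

0.180

Needing more than 9 multiple-choice questions ⇔ fewer than 2 successes in the first 9. With X ~ Binomial(9, 0.309), P(Y > 9) = P(X ≤ 1).
  k=0: C(9,0)·0.309^0·0.691^9 = 0.03592
  k=1: C(9,1)·0.309^1·0.691^8 = 0.14455
P(X ≤ 1) = 0.18047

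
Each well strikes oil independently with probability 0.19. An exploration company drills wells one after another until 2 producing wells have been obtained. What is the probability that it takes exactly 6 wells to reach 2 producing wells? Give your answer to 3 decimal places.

0.078

Y = trial on which the second success occurs; negative binomial, r=2, p=0.19.
P(Y=6) = C(5,1) · p^2 · (1−p)^4
= 5 · 0.0361 · 0.43047 = 0.07770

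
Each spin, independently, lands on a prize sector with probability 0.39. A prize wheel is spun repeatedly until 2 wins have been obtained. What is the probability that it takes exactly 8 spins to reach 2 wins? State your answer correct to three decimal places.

0.055

Y = trial on which the second success occurs; negative binomial, r=2, p=0.39.
P(Y=8) = C(7,1) · p^2 · (1−p)^6
= 7 · 0.1521 · 0.05152 = 0.05485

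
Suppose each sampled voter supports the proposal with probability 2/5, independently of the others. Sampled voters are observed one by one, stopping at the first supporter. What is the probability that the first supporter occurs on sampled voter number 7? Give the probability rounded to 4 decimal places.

Geometric (trials to first success), p = 0.40.
P(Y = 7) = (1−p)^6 · p = 0.046656 · 0.40 = 0.018662

0.0187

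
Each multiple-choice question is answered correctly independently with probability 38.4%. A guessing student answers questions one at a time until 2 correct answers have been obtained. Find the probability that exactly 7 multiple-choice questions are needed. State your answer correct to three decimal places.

Y = trial on which the second success occurs; negative binomial, r=2, p=0.384.
P(Y=7) = C(6,1) · p^2 · (1−p)^5
= 6 · 0.14746 · 0.088696 = 0.07847

0.078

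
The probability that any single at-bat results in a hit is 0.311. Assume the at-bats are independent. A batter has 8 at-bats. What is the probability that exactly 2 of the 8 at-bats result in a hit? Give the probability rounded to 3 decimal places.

0.290

X ~ Binomial(n=8, p=0.311).
P(X=2) = C(8,2) · p^2 · (1−p)^6
= 28 · 0.096721 · 0.10698 = 0.28973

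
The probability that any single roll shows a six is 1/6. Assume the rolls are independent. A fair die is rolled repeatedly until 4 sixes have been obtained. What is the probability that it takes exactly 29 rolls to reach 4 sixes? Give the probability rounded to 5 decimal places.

Y = trial on which the fourth success occurs; negative binomial, r=4, p=0.166667.
P(Y=29) = C(28,3) · p^4 · (1−p)^25
= 3276 · 0.0007716 · 0.010483 = 0.0264977

0.02650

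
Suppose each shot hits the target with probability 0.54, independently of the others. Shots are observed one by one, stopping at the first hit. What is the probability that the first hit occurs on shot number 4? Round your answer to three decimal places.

0.053

Geometric (trials to first success), p = 0.54.
P(Y = 4) = (1−p)^3 · p = 0.097336 · 0.54 = 0.05256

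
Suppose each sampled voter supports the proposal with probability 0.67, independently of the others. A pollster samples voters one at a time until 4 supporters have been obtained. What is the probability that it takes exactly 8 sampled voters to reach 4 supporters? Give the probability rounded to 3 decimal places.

0.084

Y = trial on which the fourth success occurs; negative binomial, r=4, p=0.67.
P(Y=8) = C(7,3) · p^4 · (1−p)^4
= 35 · 0.20151 · 0.011859 = 0.08364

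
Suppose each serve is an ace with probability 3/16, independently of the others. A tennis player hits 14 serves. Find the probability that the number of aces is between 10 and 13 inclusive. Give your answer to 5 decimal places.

0.00003

X ~ Binomial(14, 0.1875); P(10 ≤ X ≤ 13) = Σ C(14,k) p^k (1−p)^(14−k) over k:
  k=10: C(14,10)·0.1875^10·0.8125^4 = 0.0000234
  k=11: C(14,11)·0.1875^11·0.8125^3 = 0.0000020
  k=12: C(14,12)·0.1875^12·0.8125^2 = 0.0000001
  k=13: C(14,13)·0.1875^13·0.8125^1 = 0.0000000
Total = 0.0000255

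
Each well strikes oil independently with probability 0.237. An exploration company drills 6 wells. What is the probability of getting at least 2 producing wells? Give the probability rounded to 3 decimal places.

0.435

X ~ Binomial(6, 0.237); P(X ≥ 2) = Σ C(6,k) p^k (1−p)^(6−k) over k:
  k=2: C(6,2)·0.237^2·0.763^4 = 0.28555
  k=3: C(6,3)·0.237^3·0.763^3 = 0.11826
  k=4: C(6,4)·0.237^4·0.763^2 = 0.02755
  k=5: C(6,5)·0.237^5·0.763^1 = 0.00342
  k=6: C(6,6)·0.237^6·0.763^0 = 0.00018
Total = 0.43497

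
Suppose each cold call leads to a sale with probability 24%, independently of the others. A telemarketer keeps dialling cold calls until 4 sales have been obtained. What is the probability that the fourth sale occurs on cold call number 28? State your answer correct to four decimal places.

Y = trial on which the fourth success occurs; negative binomial, r=4, p=0.24.
P(Y=28) = C(27,3) · p^4 · (1−p)^24
= 2925 · 0.0033178 · 0.0013789 = 0.013381

0.0134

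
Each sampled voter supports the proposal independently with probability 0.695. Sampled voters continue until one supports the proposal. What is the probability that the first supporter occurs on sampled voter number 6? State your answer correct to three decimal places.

Geometric (trials to first success), p = 0.695.
P(Y = 6) = (1−p)^5 · p = 0.0026394 · 0.695 = 0.00183

0.002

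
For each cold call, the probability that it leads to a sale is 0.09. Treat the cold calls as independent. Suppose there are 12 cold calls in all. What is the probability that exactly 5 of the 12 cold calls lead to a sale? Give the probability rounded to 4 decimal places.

0.0024

X ~ Binomial(n=12, p=0.09).
P(X=5) = C(12,5) · p^5 · (1−p)^7
= 792 · 5.9049e-06 · 0.51676 = 0.002417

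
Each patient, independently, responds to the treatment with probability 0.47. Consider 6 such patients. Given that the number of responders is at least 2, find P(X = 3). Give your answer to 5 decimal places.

0.35950

X ~ Binomial(6, 0.47). Want P(X=3 | X≥2) = P(X=3) / P(X≥2).
P(X=3) = C(6,3)·0.47^3·0.53^3 = 0.3091371
P(X≥2) = 1 − 0.0221644 − 0.1179311 = 0.8599045
Ratio = 0.3091371 / 0.8599045 = 0.3595017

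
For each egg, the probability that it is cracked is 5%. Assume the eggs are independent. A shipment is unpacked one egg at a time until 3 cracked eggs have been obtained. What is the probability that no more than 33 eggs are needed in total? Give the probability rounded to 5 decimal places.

0.22719

Finishing within 33 eggs ⇔ at least 3 successes in the first 33. With X ~ Binomial(33, 0.05), P(Y ≤ 33) = 1 − P(X ≤ 2).
  k=0: C(33,0)·0.05^0·0.95^33 = 0.1840259
  k=1: C(33,1)·0.05^1·0.95^32 = 0.3196239
  k=2: C(33,2)·0.05^2·0.95^31 = 0.2691570
1 − 0.7728069 = 0.2271931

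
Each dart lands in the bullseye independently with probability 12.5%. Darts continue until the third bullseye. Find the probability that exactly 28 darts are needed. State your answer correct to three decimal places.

0.024

Y = trial on which the third success occurs; negative binomial, r=3, p=0.125.
P(Y=28) = C(27,2) · p^3 · (1−p)^25
= 351 · 0.0019531 · 0.035498 = 0.02434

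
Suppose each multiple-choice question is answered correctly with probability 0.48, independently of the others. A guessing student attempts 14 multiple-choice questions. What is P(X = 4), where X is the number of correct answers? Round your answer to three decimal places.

X ~ Binomial(n=14, p=0.48).
P(X=4) = C(14,4) · p^4 · (1−p)^10
= 1001 · 0.053084 · 0.0014456 = 0.07681

0.077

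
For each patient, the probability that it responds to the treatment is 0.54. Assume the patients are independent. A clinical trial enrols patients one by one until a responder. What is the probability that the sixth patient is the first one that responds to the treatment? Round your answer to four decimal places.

Geometric (trials to first success), p = 0.54.
P(Y = 6) = (1−p)^5 · p = 0.020596 · 0.54 = 0.011122

0.0111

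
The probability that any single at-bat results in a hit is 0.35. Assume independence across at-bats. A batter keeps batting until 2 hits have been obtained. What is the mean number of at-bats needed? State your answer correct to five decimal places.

5.71429

Y = total at-bats until the second success; negative binomial with r=2, p=0.35.
E[Y] = r / p = 2 / 0.35 = 5.7142857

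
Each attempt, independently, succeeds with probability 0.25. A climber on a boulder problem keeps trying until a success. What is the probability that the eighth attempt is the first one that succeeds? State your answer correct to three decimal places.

Geometric (trials to first success), p = 0.25.
P(Y = 8) = (1−p)^7 · p = 0.13348 · 0.25 = 0.03337

0.033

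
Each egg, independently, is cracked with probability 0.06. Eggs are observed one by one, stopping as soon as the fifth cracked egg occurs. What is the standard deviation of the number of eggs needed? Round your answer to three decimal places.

Y = total eggs until the fifth success; negative binomial with r=5, p=0.06.
SD(Y) = √[r(1−p)/p²] = √(1305.55556) = 36.13247

36.132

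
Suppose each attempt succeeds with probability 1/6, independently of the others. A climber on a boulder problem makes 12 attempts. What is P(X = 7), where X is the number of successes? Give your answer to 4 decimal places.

X ~ Binomial(n=12, p=0.166667).
P(X=7) = C(12,7) · p^7 · (1−p)^5
= 792 · 3.5722e-06 · 0.40188 = 0.001137

0.0011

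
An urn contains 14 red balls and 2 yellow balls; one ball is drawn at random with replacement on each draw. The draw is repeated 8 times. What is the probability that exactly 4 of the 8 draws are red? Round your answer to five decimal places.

0.01002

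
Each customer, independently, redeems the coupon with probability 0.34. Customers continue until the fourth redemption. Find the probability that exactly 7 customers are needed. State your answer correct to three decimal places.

0.077

Y = trial on which the fourth success occurs; negative binomial, r=4, p=0.34.
P(Y=7) = C(6,3) · p^4 · (1−p)^3
= 20 · 0.013363 · 0.2875 = 0.07684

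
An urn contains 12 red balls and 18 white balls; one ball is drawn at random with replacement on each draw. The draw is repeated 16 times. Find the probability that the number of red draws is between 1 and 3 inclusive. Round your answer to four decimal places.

0.0649

X ~ Binomial(16, 0.40); P(1 ≤ X ≤ 3) = Σ C(16,k) p^k (1−p)^(16−k) over k:
  k=1: C(16,1)·0.40^1·0.60^15 = 0.003009
  k=2: C(16,2)·0.40^2·0.60^14 = 0.015046
  k=3: C(16,3)·0.40^3·0.60^13 = 0.046810
Total = 0.064865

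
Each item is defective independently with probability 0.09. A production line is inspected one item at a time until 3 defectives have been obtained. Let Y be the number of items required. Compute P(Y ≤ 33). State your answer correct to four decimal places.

0.5804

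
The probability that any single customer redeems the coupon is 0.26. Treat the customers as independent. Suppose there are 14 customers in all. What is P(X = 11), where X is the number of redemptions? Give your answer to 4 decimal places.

X ~ Binomial(n=14, p=0.26).
P(X=11) = C(14,11) · p^11 · (1−p)^3
= 364 · 3.6703e-07 · 0.40522 = 0.000054

0.0001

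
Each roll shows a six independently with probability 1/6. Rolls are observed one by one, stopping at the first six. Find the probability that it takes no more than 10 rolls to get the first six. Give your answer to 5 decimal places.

Y = number of rolls to the first success; geometric, p = 0.166667.
P(Y ≤ 10) = 1 − (1−p)^10 = 1 − 0.1615056 = 0.8384944

0.83849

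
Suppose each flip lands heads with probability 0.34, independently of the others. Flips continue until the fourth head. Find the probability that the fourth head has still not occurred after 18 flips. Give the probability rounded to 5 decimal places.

Needing more than 18 flips ⇔ fewer than 4 successes in the first 18. With X ~ Binomial(18, 0.34), P(Y > 18) = P(X ≤ 3).
  k=0: C(18,0)·0.34^0·0.66^18 = 0.0005647
  k=1: C(18,1)·0.34^1·0.66^17 = 0.0052360
  k=2: C(18,2)·0.34^2·0.66^16 = 0.0229273
  k=3: C(18,3)·0.34^3·0.66^15 = 0.0629921
P(X ≤ 3) = 0.0917200

0.09172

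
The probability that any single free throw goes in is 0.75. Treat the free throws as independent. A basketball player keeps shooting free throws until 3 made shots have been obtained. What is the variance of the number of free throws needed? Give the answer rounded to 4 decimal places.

Y = total free throws until the third success; negative binomial with r=3, p=0.75.
Var(Y) = r(1−p)/p² = 3·0.25 / 0.75² = 1.333333

1.3333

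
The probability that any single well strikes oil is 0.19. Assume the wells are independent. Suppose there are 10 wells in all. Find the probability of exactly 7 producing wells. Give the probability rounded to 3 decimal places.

0.001

X ~ Binomial(n=10, p=0.19).
P(X=7) = C(10,7) · p^7 · (1−p)^3
= 120 · 8.9387e-06 · 0.53144 = 0.00057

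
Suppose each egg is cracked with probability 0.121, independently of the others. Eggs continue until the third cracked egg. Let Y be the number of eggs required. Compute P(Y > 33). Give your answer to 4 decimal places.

Needing more than 33 eggs ⇔ fewer than 3 successes in the first 33. With X ~ Binomial(33, 0.121), P(Y > 33) = P(X ≤ 2).
  k=0: C(33,0)·0.121^0·0.879^33 = 0.014179
  k=1: C(33,1)·0.121^1·0.879^32 = 0.064409
  k=2: C(33,2)·0.121^2·0.879^31 = 0.141860
P(X ≤ 2) = 0.220447

0.2204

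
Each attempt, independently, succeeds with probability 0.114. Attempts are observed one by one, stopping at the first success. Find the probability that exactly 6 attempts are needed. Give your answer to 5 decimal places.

0.06224

Geometric (trials to first success), p = 0.114.
P(Y = 6) = (1−p)^5 · p = 0.54597 · 0.114 = 0.0622406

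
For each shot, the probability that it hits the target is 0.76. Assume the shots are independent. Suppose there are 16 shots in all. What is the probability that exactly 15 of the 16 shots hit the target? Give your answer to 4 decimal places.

X ~ Binomial(n=16, p=0.76).
P(X=15) = C(16,15) · p^15 · (1−p)^1
= 16 · 0.016301 · 0.24 = 0.062594

0.0626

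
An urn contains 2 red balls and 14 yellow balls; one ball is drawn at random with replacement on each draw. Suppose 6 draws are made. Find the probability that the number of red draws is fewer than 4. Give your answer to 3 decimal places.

X ~ Binomial(6, 0.125); P(X ≤ 3) = Σ C(6,k) p^k (1−p)^(6−k) over k:
  k=0: C(6,0)·0.125^0·0.875^6 = 0.44880
  k=1: C(6,1)·0.125^1·0.875^5 = 0.38468
  k=2: C(6,2)·0.125^2·0.875^4 = 0.13739
  k=3: C(6,3)·0.125^3·0.875^3 = 0.02617
Total = 0.99703

0.997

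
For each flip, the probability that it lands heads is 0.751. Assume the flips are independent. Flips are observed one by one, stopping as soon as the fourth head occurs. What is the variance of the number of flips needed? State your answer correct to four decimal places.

1.7660

Y = total flips until the fourth success; negative binomial with r=4, p=0.751.
Var(Y) = r(1−p)/p² = 4·0.249 / 0.751² = 1.765954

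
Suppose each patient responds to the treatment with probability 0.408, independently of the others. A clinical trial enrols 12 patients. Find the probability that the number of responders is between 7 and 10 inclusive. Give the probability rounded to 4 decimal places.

0.1723

X ~ Binomial(12, 0.408); P(7 ≤ X ≤ 10) = Σ C(12,k) p^k (1−p)^(12−k) over k:
  k=7: C(12,7)·0.408^7·0.592^5 = 0.108381
  k=8: C(12,8)·0.408^8·0.592^4 = 0.046685
  k=9: C(12,9)·0.408^9·0.592^3 = 0.014300
  k=10: C(12,10)·0.408^10·0.592^2 = 0.002957
Total = 0.172322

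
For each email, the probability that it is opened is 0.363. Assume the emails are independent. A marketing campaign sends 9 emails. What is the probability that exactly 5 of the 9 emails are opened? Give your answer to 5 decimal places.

0.13076

X ~ Binomial(n=9, p=0.363).
P(X=5) = C(9,5) · p^5 · (1−p)^4
= 126 · 0.0063028 · 0.16465 = 0.1307559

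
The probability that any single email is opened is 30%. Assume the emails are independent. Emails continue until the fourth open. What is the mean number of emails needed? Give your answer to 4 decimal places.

Y = total emails until the fourth success; negative binomial with r=4, p=0.30.
E[Y] = r / p = 4 / 0.30 = 13.333333

13.3333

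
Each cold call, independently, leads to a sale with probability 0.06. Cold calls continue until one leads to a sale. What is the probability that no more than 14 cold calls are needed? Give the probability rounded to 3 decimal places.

0.579

Y = number of cold calls to the first success; geometric, p = 0.06.
P(Y ≤ 14) = 1 − (1−p)^14 = 1 − 0.42052 = 0.57948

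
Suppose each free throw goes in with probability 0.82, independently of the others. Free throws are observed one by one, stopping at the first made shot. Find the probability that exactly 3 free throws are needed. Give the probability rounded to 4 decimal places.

0.0266

Geometric (trials to first success), p = 0.82.
P(Y = 3) = (1−p)^2 · p = 0.0324 · 0.82 = 0.026568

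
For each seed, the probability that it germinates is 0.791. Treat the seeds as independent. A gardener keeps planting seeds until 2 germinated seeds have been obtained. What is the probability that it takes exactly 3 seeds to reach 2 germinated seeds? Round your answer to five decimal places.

0.26153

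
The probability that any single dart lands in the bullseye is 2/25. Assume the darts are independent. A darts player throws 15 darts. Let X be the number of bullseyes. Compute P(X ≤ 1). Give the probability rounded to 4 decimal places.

X ~ Binomial(15, 0.08); P(X ≤ 1) = Σ C(15,k) p^k (1−p)^(15−k) over k:
  k=0: C(15,0)·0.08^0·0.92^15 = 0.286297
  k=1: C(15,1)·0.08^1·0.92^14 = 0.373431
Total = 0.659729

0.6597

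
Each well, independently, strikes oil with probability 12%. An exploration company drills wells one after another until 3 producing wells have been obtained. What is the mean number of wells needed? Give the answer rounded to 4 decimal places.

Y = total wells until the third success; negative binomial with r=3, p=0.12.
E[Y] = r / p = 3 / 0.12 = 25.000000

25.0000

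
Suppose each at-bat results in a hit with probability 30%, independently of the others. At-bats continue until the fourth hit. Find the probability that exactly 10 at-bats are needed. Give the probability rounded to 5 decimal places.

Y = trial on which the fourth success occurs; negative binomial, r=4, p=0.30.
P(Y=10) = C(9,3) · p^4 · (1−p)^6
= 84 · 0.0081 · 0.11765 = 0.0800484

0.08005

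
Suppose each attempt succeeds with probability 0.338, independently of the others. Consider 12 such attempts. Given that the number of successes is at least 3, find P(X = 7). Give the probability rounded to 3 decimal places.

X ~ Binomial(12, 0.338). Want P(X=7 | X≥3) = P(X=7) / P(X≥3).
P(X=7) = C(12,7)·0.338^7·0.662^5 = 0.05075
P(X≥3) = 1 − 0.00708 − 0.04340 − 0.12189 = 0.82762
Ratio = 0.05075 / 0.82762 = 0.06132

0.061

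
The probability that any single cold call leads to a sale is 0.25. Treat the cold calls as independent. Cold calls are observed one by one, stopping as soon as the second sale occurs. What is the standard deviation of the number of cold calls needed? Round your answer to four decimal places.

4.8990

Y = total cold calls until the second success; negative binomial with r=2, p=0.25.
SD(Y) = √[r(1−p)/p²] = √(24.000000) = 4.898979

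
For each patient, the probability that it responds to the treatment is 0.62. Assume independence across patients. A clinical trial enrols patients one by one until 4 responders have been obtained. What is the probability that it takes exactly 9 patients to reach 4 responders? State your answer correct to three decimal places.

Y = trial on which the fourth success occurs; negative binomial, r=4, p=0.62.
P(Y=9) = C(8,3) · p^4 · (1−p)^5
= 56 · 0.14776 · 0.0079235 = 0.06557

0.066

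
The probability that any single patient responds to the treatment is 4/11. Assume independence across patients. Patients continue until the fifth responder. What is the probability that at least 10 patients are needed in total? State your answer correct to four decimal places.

Needing more than 9 patients ⇔ fewer than 5 successes in the first 9. With X ~ Binomial(9, 0.363636), P(Y > 9) = P(X ≤ 4).
  k=0: C(9,0)·0.363636^0·0.636364^9 = 0.017114
  k=1: C(9,1)·0.363636^1·0.636364^8 = 0.088014
  k=2: C(9,2)·0.363636^2·0.636364^7 = 0.201175
  k=3: C(9,3)·0.363636^3·0.636364^6 = 0.268234
  k=4: C(9,4)·0.363636^4·0.636364^5 = 0.229915
P(X ≤ 4) = 0.804452

0.8045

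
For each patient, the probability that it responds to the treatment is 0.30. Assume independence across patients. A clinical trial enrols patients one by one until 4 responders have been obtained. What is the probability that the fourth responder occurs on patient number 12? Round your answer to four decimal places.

Y = trial on which the fourth success occurs; negative binomial, r=4, p=0.30.
P(Y=12) = C(11,3) · p^4 · (1−p)^8
= 165 · 0.0081 · 0.057648 = 0.077047

0.0770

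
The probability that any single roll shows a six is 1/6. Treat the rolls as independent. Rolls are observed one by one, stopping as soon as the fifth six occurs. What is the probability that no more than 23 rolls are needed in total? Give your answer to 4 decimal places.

0.3350

Finishing within 23 rolls ⇔ at least 5 successes in the first 23. With X ~ Binomial(23, 0.166667), P(Y ≤ 23) = 1 − P(X ≤ 4).
  k=0: C(23,0)·0.166667^0·0.833333^23 = 0.015095
  k=1: C(23,1)·0.166667^1·0.833333^22 = 0.069437
  k=2: C(23,2)·0.166667^2·0.833333^21 = 0.152761
  k=3: C(23,3)·0.166667^3·0.833333^20 = 0.213865
  k=4: C(23,4)·0.166667^4·0.833333^19 = 0.213865
1 − 0.665023 = 0.334977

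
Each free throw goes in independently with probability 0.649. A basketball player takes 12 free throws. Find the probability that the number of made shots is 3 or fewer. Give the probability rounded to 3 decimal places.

0.006

X ~ Binomial(12, 0.649); P(X ≤ 3) = Σ C(12,k) p^k (1−p)^(12−k) over k:
  k=0: C(12,0)·0.649^0·0.351^12 = 0.00000
  k=1: C(12,1)·0.649^1·0.351^11 = 0.00008
  k=2: C(12,2)·0.649^2·0.351^10 = 0.00079
  k=3: C(12,3)·0.649^3·0.351^9 = 0.00486
Total = 0.00573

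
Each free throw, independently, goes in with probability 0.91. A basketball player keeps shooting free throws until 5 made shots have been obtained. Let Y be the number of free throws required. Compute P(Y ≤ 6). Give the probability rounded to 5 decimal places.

Finishing within 6 free throws ⇔ at least 5 successes in the first 6. With X ~ Binomial(6, 0.91), P(Y ≤ 6) = 1 − P(X ≤ 4).
  k=0: C(6,0)·0.91^0·0.09^6 = 0.0000005
  k=1: C(6,1)·0.91^1·0.09^5 = 0.0000322
  k=2: C(6,2)·0.91^2·0.09^4 = 0.0008150
  k=3: C(6,3)·0.91^3·0.09^3 = 0.0109871
  k=4: C(6,4)·0.91^4·0.09^2 = 0.0833186
1 − 0.0951534 = 0.9048466

0.90485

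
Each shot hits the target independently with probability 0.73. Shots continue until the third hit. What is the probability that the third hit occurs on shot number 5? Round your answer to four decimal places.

0.1702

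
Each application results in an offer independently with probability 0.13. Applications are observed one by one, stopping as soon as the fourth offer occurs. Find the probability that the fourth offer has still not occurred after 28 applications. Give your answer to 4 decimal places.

0.4973

Needing more than 28 applications ⇔ fewer than 4 successes in the first 28. With X ~ Binomial(28, 0.13), P(Y > 28) = P(X ≤ 3).
  k=0: C(28,0)·0.13^0·0.87^28 = 0.020255
  k=1: C(28,1)·0.13^1·0.87^27 = 0.084746
  k=2: C(28,2)·0.13^2·0.87^26 = 0.170954
  k=3: C(28,3)·0.13^3·0.87^25 = 0.221389
P(X ≤ 3) = 0.497344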